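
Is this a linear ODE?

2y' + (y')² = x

No. Nonlinear ((y')² term)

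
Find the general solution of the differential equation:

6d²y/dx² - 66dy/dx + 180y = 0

Characteristic equation: 6r² - 66r + 180 = 0
Divide by 6: r² - 11r + 30 = 0
Roots: r = 5, 6 (distinct real)
General solution: y = C₁e^(5x) + C₂e^(6x)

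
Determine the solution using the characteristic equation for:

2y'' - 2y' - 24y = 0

Characteristic equation: 2r² - 2r - 24 = 0
Divide by 2: r² - r - 12 = 0
Roots: r = 4, -3 (distinct real)
General solution: y = C₁e^(4x) + C₂e^(-3x)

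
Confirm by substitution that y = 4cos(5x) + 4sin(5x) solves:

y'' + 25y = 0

Verification:
y'' = -100cos(5x) - 100sin(5x)
y'' + 25y = 0 ✓

Yes, it is a solution.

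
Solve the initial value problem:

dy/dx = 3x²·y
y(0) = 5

General solution: y = Ce^(x³)
Applying IC y(0) = 5:
Particular solution: y = 5e^(x³)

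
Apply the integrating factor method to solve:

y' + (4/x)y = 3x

Using integrating factor method:

General solution: y = (1/2)x^2 + Cx^(-4)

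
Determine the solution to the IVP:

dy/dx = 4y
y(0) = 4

General solution: y = Ce^(4x)
Applying IC y(0) = 4:
Particular solution: y = 4e^(4x)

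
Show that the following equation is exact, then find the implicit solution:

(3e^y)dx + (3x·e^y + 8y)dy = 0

Verify exactness: ∂M/∂y = ∂N/∂x ✓
Find F(x,y) such that ∂F/∂x = M, ∂F/∂y = N
Solution: 3x·e^y + 4y² = C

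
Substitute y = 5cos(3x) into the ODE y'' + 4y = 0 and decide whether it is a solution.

Verification:
y'' = -45cos(3x)
y'' + 4y ≠ 0 (frequency mismatch: got 9 instead of 4)

No, it is not a solution.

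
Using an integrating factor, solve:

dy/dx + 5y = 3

Using integrating factor method:

General solution: y = 3/5 + Ce^(-5x)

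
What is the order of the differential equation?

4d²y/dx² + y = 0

The order is 2 (highest derivative is of order 2).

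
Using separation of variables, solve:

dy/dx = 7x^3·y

Separating variables and integrating:
ln|y| = 7x^4/4 + C

General solution: y = Ce^(7x^4/4)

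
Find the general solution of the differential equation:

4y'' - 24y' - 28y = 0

Characteristic equation: 4r² - 24r - 28 = 0
Divide by 4: r² - 6r - 7 = 0
Roots: r = 7, -1 (distinct real)
General solution: y = C₁e^(7x) + C₂e^(-x)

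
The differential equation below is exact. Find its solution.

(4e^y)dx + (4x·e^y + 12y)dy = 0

Verify exactness: ∂M/∂y = ∂N/∂x ✓
Find F(x,y) such that ∂F/∂x = M, ∂F/∂y = N
Solution: 4x·e^y + 6y² = C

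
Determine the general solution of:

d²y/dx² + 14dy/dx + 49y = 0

Characteristic equation: r² + 14r + 49 = 0
Factored: (r + 7)² = 0
Repeated root: r = -7
General solution: y = (C₁ + C₂x)e^(-7x)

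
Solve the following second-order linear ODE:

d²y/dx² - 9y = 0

Characteristic equation: r² - 9 = 0
Roots: r = 3, -3 (distinct real)
General solution: y = C₁e^(3x) + C₂e^(-3x)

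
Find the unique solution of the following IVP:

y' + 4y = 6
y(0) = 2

General solution: y = 3/2 + Ce^(-4x)
Applying y(0) = 2: C = 2 - 3/2 = 1/2
Particular solution: y = 3/2 + (1/2)e^(-4x)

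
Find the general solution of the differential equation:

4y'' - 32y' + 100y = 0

Characteristic equation: 4r² - 32r + 100 = 0
Divide by 4: r² - 8r + 25 = 0
Roots: r = 4 ± 3i (complex conjugates)
General solution: y = e^(4x)(C₁cos(3x) + C₂sin(3x))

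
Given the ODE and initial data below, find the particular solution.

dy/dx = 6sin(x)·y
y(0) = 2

General solution: y = Ce^(-6cos(x))
Applying IC y(0) = 2:
Particular solution: y = 2e^(6(1-cos(x)))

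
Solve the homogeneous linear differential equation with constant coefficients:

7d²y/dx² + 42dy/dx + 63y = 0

Characteristic equation: 7r² + 42r + 63 = 0
Divide by 7: r² + 6r + 9 = 0
Factored: (r + 3)² = 0
Repeated root: r = -3
General solution: y = (C₁ + C₂x)e^(-3x)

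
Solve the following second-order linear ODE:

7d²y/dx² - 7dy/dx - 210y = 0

Characteristic equation: 7r² - 7r - 210 = 0
Divide by 7: r² - r - 30 = 0
Roots: r = 6, -5 (distinct real)
General solution: y = C₁e^(6x) + C₂e^(-5x)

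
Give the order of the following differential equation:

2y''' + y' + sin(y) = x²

The order is 3 (highest derivative is of order 3).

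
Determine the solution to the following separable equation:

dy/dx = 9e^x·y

Separating variables and integrating:
ln|y| = 9e^x + C

General solution: y = Ce^(9e^x)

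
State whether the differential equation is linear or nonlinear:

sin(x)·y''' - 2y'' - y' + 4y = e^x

Linear (y and its derivatives appear to the first power only, no products of y terms)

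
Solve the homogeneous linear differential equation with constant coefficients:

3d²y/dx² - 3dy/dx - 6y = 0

Characteristic equation: 3r² - 3r - 6 = 0
Divide by 3: r² - r - 2 = 0
Roots: r = 2, -1 (distinct real)
General solution: y = C₁e^(2x) + C₂e^(-x)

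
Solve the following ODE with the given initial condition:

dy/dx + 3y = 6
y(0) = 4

General solution: y = 2 + Ce^(-3x)
Applying y(0) = 4: C = 4 - 2 = 2
Particular solution: y = 2 + 2e^(-3x)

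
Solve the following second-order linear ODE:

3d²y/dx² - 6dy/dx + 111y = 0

Characteristic equation: 3r² - 6r + 111 = 0
Divide by 3: r² - 2r + 37 = 0
Roots: r = 1 ± 6i (complex conjugates)
General solution: y = e^x(C₁cos(6x) + C₂sin(6x))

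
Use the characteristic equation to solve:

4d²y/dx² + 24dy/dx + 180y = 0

Characteristic equation: 4r² + 24r + 180 = 0
Divide by 4: r² + 6r + 45 = 0
Roots: r = -3 ± 6i (complex conjugates)
General solution: y = e^(-3x)(C₁cos(6x) + C₂sin(6x))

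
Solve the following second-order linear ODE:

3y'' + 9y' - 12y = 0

Characteristic equation: 3r² + 9r - 12 = 0
Divide by 3: r² + 3r - 4 = 0
Roots: r = 1, -4 (distinct real)
General solution: y = C₁e^x + C₂e^(-4x)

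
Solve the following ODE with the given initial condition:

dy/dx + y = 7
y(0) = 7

General solution: y = 7 + Ce^(-x)
Applying y(0) = 7: C = 7 - 7 = 0
Particular solution: y = 7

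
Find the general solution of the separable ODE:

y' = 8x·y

Separating variables and integrating:
ln|y| = 4x^2 + C

General solution: y = Ce^(4x^2)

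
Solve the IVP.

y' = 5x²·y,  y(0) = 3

General solution: y = Ce^(5x³/3)
Applying IC y(0) = 3:
Particular solution: y = 3e^(5x³/3)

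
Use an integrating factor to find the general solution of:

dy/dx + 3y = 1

Using integrating factor method:

General solution: y = 1/3 + Ce^(-3x)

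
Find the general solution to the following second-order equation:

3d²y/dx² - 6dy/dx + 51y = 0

Characteristic equation: 3r² - 6r + 51 = 0
Divide by 3: r² - 2r + 17 = 0
Roots: r = 1 ± 4i (complex conjugates)
General solution: y = e^x(C₁cos(4x) + C₂sin(4x))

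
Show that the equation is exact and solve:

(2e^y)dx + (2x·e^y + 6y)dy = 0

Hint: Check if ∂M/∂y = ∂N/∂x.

Verify exactness: ∂M/∂y = ∂N/∂x ✓
Find F(x,y) such that ∂F/∂x = M, ∂F/∂y = N
Solution: 2x·e^y + 3y² = C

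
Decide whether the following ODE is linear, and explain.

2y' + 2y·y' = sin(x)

Nonlinear (product y·y')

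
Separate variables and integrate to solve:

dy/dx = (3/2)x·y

Separating variables and integrating:
ln|y| = 3x^2/4 + C

General solution: y = Ce^(3x^2/4)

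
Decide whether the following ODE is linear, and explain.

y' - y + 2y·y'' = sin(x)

Nonlinear (y·y'' term)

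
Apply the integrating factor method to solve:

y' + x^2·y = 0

Using integrating factor method:

General solution: y = Ce^(-x^3/3)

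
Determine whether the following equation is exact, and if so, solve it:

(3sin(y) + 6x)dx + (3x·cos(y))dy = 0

Verify exactness: ∂M/∂y = ∂N/∂x ✓
Find F(x,y) such that ∂F/∂x = M, ∂F/∂y = N
Solution: 3x·sin(y) + 3x² = C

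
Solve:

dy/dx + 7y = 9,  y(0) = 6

General solution: y = 9/7 + Ce^(-7x)
Applying y(0) = 6: C = 6 - 9/7 = 33/7
Particular solution: y = 9/7 + (33/7)e^(-7x)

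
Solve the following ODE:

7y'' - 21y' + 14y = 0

Characteristic equation: 7r² - 21r + 14 = 0
Divide by 7: r² - 3r + 2 = 0
Roots: r = 2, 1 (distinct real)
General solution: y = C₁e^(2x) + C₂e^x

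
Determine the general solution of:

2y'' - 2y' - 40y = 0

Characteristic equation: 2r² - 2r - 40 = 0
Divide by 2: r² - r - 20 = 0
Roots: r = 5, -4 (distinct real)
General solution: y = C₁e^(5x) + C₂e^(-4x)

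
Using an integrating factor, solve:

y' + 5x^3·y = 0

Using integrating factor method:

General solution: y = Ce^(-5x^4/4)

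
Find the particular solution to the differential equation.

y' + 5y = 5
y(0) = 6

General solution: y = 1 + Ce^(-5x)
Applying y(0) = 6: C = 6 - 1 = 5
Particular solution: y = 1 + 5e^(-5x)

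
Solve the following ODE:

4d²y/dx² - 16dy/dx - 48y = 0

Characteristic equation: 4r² - 16r - 48 = 0
Divide by 4: r² - 4r - 12 = 0
Roots: r = 6, -2 (distinct real)
General solution: y = C₁e^(6x) + C₂e^(-2x)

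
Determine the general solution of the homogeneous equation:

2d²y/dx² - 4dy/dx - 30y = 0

Characteristic equation: 2r² - 4r - 30 = 0
Divide by 2: r² - 2r - 15 = 0
Roots: r = 5, -3 (distinct real)
General solution: y = C₁e^(5x) + C₂e^(-3x)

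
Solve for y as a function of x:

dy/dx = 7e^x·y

Separating variables and integrating:
ln|y| = 7e^x + C

General solution: y = Ce^(7e^x)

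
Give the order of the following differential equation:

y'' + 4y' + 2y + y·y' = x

The order is 2 (highest derivative is of order 2).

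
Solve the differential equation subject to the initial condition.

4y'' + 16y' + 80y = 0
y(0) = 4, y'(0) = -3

General solution: y = e^(-2x)(C₁cos(4x) + C₂sin(4x))
Complex roots r = -2 ± 4i
Applying ICs: C₁ = 4, C₂ = 5/4
Particular solution: y = e^(-2x)(4cos(4x) + (5/4)sin(4x))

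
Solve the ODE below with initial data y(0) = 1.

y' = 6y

General solution: y = Ce^(6x)
Applying IC y(0) = 1:
Particular solution: y = e^(6x)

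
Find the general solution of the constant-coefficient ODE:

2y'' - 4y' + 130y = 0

Characteristic equation: 2r² - 4r + 130 = 0
Divide by 2: r² - 2r + 65 = 0
Roots: r = 1 ± 8i (complex conjugates)
General solution: y = e^x(C₁cos(8x) + C₂sin(8x))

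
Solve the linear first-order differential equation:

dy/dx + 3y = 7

Using integrating factor method:

General solution: y = 7/3 + Ce^(-3x)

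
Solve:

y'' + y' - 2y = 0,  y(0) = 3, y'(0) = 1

General solution: y = C₁e^x + C₂e^(-2x)
Applying ICs: C₁ = 7/3, C₂ = 2/3
Particular solution: y = (7/3)e^x + (2/3)e^(-2x)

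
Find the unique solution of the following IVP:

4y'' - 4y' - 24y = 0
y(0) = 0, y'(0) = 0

General solution: y = C₁e^(3x) + C₂e^(-2x)
Applying ICs: C₁ = 0, C₂ = 0
Particular solution: y = 0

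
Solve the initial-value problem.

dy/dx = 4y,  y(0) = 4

General solution: y = Ce^(4x)
Applying IC y(0) = 4:
Particular solution: y = 4e^(4x)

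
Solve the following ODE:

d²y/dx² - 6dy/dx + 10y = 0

Characteristic equation: r² - 6r + 10 = 0
Roots: r = 3 ± i (complex conjugates)
General solution: y = e^(3x)(C₁cos(x) + C₂sin(x))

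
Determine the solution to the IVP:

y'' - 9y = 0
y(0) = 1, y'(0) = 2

General solution: y = C₁e^(3x) + C₂e^(-3x)
Applying ICs: C₁ = 5/6, C₂ = 1/6
Particular solution: y = (5/6)e^(3x) + (1/6)e^(-3x)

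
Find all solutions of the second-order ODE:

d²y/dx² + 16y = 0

Characteristic equation: r² + 16 = 0
Roots: r = ±4i (complex conjugates)
General solution: y = C₁cos(4x) + C₂sin(4x)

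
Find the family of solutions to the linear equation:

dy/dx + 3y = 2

Using integrating factor method:

General solution: y = 2/3 + Ce^(-3x)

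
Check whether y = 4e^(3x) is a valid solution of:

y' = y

Verification:
y = 4e^(3x)
y' = 12e^(3x)
But y = 4e^(3x)
y' ≠ y — the derivative does not match

No, it is not a solution.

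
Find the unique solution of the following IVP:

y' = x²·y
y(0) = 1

General solution: y = Ce^(x³/3)
Applying IC y(0) = 1:
Particular solution: y = e^(x³/3)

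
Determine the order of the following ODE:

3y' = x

The order is 1 (highest derivative is of order 1).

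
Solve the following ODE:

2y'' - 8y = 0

Characteristic equation: 2r² - 8 = 0
Divide by 2: r² - 4 = 0
Roots: r = 2, -2 (distinct real)
General solution: y = C₁e^(2x) + C₂e^(-2x)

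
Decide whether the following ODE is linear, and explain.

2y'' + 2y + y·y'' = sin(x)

Nonlinear (y·y'' term)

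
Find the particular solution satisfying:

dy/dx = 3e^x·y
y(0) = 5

General solution: y = Ce^(3e^x)
Applying IC y(0) = 5:
Particular solution: y = 5e^(3(e^x - 1))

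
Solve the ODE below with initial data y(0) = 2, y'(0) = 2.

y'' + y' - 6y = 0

General solution: y = C₁e^(2x) + C₂e^(-3x)
Applying ICs: C₁ = 8/5, C₂ = 2/5
Particular solution: y = (8/5)e^(2x) + (2/5)e^(-3x)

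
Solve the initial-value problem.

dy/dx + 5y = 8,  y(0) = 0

General solution: y = 8/5 + Ce^(-5x)
Applying y(0) = 0: C = 0 - 8/5 = -8/5
Particular solution: y = 8/5 - (8/5)e^(-5x)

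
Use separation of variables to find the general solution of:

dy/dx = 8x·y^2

Separating variables and integrating:
-1/y = 4x^2 + C

General solution: y^-1 = -4x^2 + C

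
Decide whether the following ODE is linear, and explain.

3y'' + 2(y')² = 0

Nonlinear ((y')² term)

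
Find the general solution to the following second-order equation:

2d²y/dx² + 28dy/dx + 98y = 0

Characteristic equation: 2r² + 28r + 98 = 0
Divide by 2: r² + 14r + 49 = 0
Factored: (r + 7)² = 0
Repeated root: r = -7
General solution: y = (C₁ + C₂x)e^(-7x)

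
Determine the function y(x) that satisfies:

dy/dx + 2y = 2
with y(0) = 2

General solution: y = 1 + Ce^(-2x)
Applying y(0) = 2: C = 2 - 1 = 1
Particular solution: y = 1 + e^(-2x)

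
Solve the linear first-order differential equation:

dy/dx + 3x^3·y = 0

Using integrating factor method:

General solution: y = Ce^(-3x^4/4)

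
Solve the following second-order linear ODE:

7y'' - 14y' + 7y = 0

Characteristic equation: 7r² - 14r + 7 = 0
Divide by 7: r² - 2r + 1 = 0
Factored: (r - 1)² = 0
Repeated root: r = 1
General solution: y = (C₁ + C₂x)e^x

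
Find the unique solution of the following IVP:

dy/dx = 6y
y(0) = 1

General solution: y = Ce^(6x)
Applying IC y(0) = 1:
Particular solution: y = e^(6x)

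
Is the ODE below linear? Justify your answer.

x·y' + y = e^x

Yes. Linear (y and its derivatives appear to the first power only, no products of y terms)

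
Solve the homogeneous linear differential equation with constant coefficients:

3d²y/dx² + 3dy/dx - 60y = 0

Characteristic equation: 3r² + 3r - 60 = 0
Divide by 3: r² + r - 20 = 0
Roots: r = 4, -5 (distinct real)
General solution: y = C₁e^(4x) + C₂e^(-5x)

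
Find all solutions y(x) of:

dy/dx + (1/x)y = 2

Using integrating factor method:

General solution: y = x + C/x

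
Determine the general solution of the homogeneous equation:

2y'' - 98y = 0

Characteristic equation: 2r² - 98 = 0
Divide by 2: r² - 49 = 0
Roots: r = 7, -7 (distinct real)
General solution: y = C₁e^(7x) + C₂e^(-7x)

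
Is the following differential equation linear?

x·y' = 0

Yes. Linear (y and its derivatives appear to the first power only, no products of y terms)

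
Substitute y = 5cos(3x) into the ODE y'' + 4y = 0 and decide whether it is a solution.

Verification:
y'' = -45cos(3x)
y'' + 4y ≠ 0 (frequency mismatch: got 9 instead of 4)

No, it is not a solution.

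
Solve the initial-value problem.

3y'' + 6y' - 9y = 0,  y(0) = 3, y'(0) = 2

General solution: y = C₁e^x + C₂e^(-3x)
Applying ICs: C₁ = 11/4, C₂ = 1/4
Particular solution: y = (11/4)e^x + (1/4)e^(-3x)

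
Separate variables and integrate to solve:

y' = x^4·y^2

Separating variables and integrating:
-1/y = x^5/5 + C

General solution: y^-1 = (-1/5)x^5 + C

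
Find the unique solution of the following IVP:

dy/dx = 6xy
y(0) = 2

General solution: y = Ce^(3x²)
Applying IC y(0) = 2:
Particular solution: y = 2e^(3x²)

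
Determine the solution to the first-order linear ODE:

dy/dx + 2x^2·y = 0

Using integrating factor method:

General solution: y = Ce^(-2x^3/3)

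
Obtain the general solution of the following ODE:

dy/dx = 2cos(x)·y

Separating variables and integrating:
ln|y| = 2sin(x) + C

General solution: y = Ce^(2sin(x))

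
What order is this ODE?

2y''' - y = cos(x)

The order is 3 (highest derivative is of order 3).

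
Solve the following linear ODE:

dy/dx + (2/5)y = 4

Using integrating factor method:

General solution: y = 10 + Ce^(-2x/5)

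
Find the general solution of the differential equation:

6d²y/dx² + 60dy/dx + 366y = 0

Characteristic equation: 6r² + 60r + 366 = 0
Divide by 6: r² + 10r + 61 = 0
Roots: r = -5 ± 6i (complex conjugates)
General solution: y = e^(-5x)(C₁cos(6x) + C₂sin(6x))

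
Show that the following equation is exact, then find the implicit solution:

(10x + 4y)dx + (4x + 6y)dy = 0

Verify exactness: ∂M/∂y = ∂N/∂x ✓
Find F(x,y) such that ∂F/∂x = M, ∂F/∂y = N
Solution: 5x² + 4xy + 3y² = C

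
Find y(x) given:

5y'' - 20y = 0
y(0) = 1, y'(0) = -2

General solution: y = C₁e^(2x) + C₂e^(-2x)
Applying ICs: C₁ = 0, C₂ = 1
Particular solution: y = e^(-2x)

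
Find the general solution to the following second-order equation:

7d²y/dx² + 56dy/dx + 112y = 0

Characteristic equation: 7r² + 56r + 112 = 0
Divide by 7: r² + 8r + 16 = 0
Factored: (r + 4)² = 0
Repeated root: r = -4
General solution: y = (C₁ + C₂x)e^(-4x)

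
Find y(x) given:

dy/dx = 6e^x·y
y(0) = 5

General solution: y = Ce^(6e^x)
Applying IC y(0) = 5:
Particular solution: y = 5e^(6(e^x - 1))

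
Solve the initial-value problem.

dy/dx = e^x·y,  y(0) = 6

General solution: y = Ce^(e^x)
Applying IC y(0) = 6:
Particular solution: y = 6e^(e^x - 1)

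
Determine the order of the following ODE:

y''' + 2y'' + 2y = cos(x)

The order is 3 (highest derivative is of order 3).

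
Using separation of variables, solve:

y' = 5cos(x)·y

Separating variables and integrating:
ln|y| = 5sin(x) + C

General solution: y = Ce^(5sin(x))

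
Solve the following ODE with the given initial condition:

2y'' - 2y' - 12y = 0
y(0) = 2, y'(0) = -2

General solution: y = C₁e^(3x) + C₂e^(-2x)
Applying ICs: C₁ = 2/5, C₂ = 8/5
Particular solution: y = (2/5)e^(3x) + (8/5)e^(-2x)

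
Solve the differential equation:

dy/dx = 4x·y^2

Separating variables and integrating:
-1/y = 2x^2 + C

General solution: y^-1 = -2x^2 + C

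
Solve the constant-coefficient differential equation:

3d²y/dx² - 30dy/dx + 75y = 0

Characteristic equation: 3r² - 30r + 75 = 0
Divide by 3: r² - 10r + 25 = 0
Factored: (r - 5)² = 0
Repeated root: r = 5
General solution: y = (C₁ + C₂x)e^(5x)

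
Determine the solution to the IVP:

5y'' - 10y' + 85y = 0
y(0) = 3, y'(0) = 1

General solution: y = e^x(C₁cos(4x) + C₂sin(4x))
Complex roots r = 1 ± 4i
Applying ICs: C₁ = 3, C₂ = -1/2
Particular solution: y = e^x(3cos(4x) - (1/2)sin(4x))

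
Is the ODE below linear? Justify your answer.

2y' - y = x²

Yes. Linear (y and its derivatives appear to the first power only, no products of y terms)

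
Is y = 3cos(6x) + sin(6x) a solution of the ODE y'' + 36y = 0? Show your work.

Verification:
y'' = -108cos(6x) - 36sin(6x)
y'' + 36y = 0 ✓

Yes, it is a solution.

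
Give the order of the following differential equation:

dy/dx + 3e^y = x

The order is 1 (highest derivative is of order 1).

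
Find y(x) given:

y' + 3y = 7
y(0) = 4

General solution: y = 7/3 + Ce^(-3x)
Applying y(0) = 4: C = 4 - 7/3 = 5/3
Particular solution: y = 7/3 + (5/3)e^(-3x)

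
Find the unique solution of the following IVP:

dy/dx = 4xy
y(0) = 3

General solution: y = Ce^(2x²)
Applying IC y(0) = 3:
Particular solution: y = 3e^(2x²)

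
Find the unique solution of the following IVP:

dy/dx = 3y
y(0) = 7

General solution: y = Ce^(3x)
Applying IC y(0) = 7:
Particular solution: y = 7e^(3x)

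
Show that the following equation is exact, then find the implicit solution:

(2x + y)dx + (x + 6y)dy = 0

Verify exactness: ∂M/∂y = ∂N/∂x ✓
Find F(x,y) such that ∂F/∂x = M, ∂F/∂y = N
Solution: x² + xy + 3y² = C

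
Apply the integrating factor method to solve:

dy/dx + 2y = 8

Using integrating factor method:

General solution: y = 4 + Ce^(-2x)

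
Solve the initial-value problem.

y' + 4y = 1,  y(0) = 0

General solution: y = 1/4 + Ce^(-4x)
Applying y(0) = 0: C = 0 - 1/4 = -1/4
Particular solution: y = 1/4 - (1/4)e^(-4x)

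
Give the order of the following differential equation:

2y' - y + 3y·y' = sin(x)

The order is 1 (highest derivative is of order 1).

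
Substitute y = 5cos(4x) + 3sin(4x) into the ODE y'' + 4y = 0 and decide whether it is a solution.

Verification:
y'' = -80cos(4x) - 48sin(4x)
y'' + 4y ≠ 0 (frequency mismatch: got 16 instead of 4)

No, it is not a solution.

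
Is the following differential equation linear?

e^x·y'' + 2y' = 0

Yes. Linear (y and its derivatives appear to the first power only, no products of y terms)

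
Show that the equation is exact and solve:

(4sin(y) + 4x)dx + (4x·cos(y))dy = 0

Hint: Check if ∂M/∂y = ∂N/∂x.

Verify exactness: ∂M/∂y = ∂N/∂x ✓
Find F(x,y) such that ∂F/∂x = M, ∂F/∂y = N
Solution: 4x·sin(y) + 2x² = C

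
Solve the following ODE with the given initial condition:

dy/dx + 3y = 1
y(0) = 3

General solution: y = 1/3 + Ce^(-3x)
Applying y(0) = 3: C = 3 - 1/3 = 8/3
Particular solution: y = 1/3 + (8/3)e^(-3x)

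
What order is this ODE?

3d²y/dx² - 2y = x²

The order is 2 (highest derivative is of order 2).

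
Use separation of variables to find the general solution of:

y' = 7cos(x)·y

Separating variables and integrating:
ln|y| = 7sin(x) + C

General solution: y = Ce^(7sin(x))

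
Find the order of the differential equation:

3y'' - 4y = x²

The order is 2 (highest derivative is of order 2).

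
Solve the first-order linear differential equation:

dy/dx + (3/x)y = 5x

Using integrating factor method:

General solution: y = x^2 + Cx^(-3)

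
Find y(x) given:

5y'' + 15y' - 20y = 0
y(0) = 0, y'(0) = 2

General solution: y = C₁e^x + C₂e^(-4x)
Applying ICs: C₁ = 2/5, C₂ = -2/5
Particular solution: y = (2/5)e^x - (2/5)e^(-4x)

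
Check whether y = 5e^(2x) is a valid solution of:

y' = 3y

Verification:
y = 5e^(2x)
y' = 10e^(2x)
But 3y = 15e^(2x)
y' ≠ 3y — the derivative does not match

No, it is not a solution.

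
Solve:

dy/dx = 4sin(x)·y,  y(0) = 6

General solution: y = Ce^(-4cos(x))
Applying IC y(0) = 6:
Particular solution: y = 6e^(4(1-cos(x)))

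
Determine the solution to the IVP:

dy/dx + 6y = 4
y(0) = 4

General solution: y = 2/3 + Ce^(-6x)
Applying y(0) = 4: C = 4 - 2/3 = 10/3
Particular solution: y = 2/3 + (10/3)e^(-6x)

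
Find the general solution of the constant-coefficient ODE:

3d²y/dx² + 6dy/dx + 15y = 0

Characteristic equation: 3r² + 6r + 15 = 0
Divide by 3: r² + 2r + 5 = 0
Roots: r = -1 ± 2i (complex conjugates)
General solution: y = e^(-x)(C₁cos(2x) + C₂sin(2x))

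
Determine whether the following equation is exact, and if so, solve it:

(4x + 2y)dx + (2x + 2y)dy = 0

Verify exactness: ∂M/∂y = ∂N/∂x ✓
Find F(x,y) such that ∂F/∂x = M, ∂F/∂y = N
Solution: 2x² + 2xy + y² = C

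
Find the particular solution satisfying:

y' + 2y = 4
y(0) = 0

General solution: y = 2 + Ce^(-2x)
Applying y(0) = 0: C = 0 - 2 = -2
Particular solution: y = 2 - 2e^(-2x)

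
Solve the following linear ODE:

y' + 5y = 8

Using integrating factor method:

General solution: y = 8/5 + Ce^(-5x)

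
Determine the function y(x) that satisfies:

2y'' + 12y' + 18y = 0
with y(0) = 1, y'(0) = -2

General solution: y = (C₁ + C₂x)e^(-3x)
Repeated root r = -3
Applying ICs: C₁ = 1, C₂ = 1
Particular solution: y = (1 + x)e^(-3x)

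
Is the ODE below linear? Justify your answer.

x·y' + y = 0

Yes. Linear (y and its derivatives appear to the first power only, no products of y terms)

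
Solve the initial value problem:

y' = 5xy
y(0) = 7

General solution: y = Ce^(5x²/2)
Applying IC y(0) = 7:
Particular solution: y = 7e^(5x²/2)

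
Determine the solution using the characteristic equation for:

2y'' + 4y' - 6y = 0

Characteristic equation: 2r² + 4r - 6 = 0
Divide by 2: r² + 2r - 3 = 0
Roots: r = 1, -3 (distinct real)
General solution: y = C₁e^x + C₂e^(-3x)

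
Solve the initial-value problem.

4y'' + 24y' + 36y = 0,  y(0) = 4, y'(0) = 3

General solution: y = (C₁ + C₂x)e^(-3x)
Repeated root r = -3
Applying ICs: C₁ = 4, C₂ = 15
Particular solution: y = (4 + 15x)e^(-3x)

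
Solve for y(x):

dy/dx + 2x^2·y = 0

Using integrating factor method:

General solution: y = Ce^(-2x^3/3)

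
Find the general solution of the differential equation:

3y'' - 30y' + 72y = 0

Characteristic equation: 3r² - 30r + 72 = 0
Divide by 3: r² - 10r + 24 = 0
Roots: r = 4, 6 (distinct real)
General solution: y = C₁e^(4x) + C₂e^(6x)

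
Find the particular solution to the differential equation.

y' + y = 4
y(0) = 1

General solution: y = 4 + Ce^(-x)
Applying y(0) = 1: C = 1 - 4 = -3
Particular solution: y = 4 - 3e^(-x)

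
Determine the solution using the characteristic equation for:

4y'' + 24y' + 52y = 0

Characteristic equation: 4r² + 24r + 52 = 0
Divide by 4: r² + 6r + 13 = 0
Roots: r = -3 ± 2i (complex conjugates)
General solution: y = e^(-3x)(C₁cos(2x) + C₂sin(2x))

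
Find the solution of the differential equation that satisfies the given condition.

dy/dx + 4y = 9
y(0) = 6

General solution: y = 9/4 + Ce^(-4x)
Applying y(0) = 6: C = 6 - 9/4 = 15/4
Particular solution: y = 9/4 + (15/4)e^(-4x)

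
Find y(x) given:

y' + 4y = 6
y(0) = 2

General solution: y = 3/2 + Ce^(-4x)
Applying y(0) = 2: C = 2 - 3/2 = 1/2
Particular solution: y = 3/2 + (1/2)e^(-4x)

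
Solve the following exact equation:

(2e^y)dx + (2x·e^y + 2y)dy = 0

Verify exactness: ∂M/∂y = ∂N/∂x ✓
Find F(x,y) such that ∂F/∂x = M, ∂F/∂y = N
Solution: 2x·e^y + y² = C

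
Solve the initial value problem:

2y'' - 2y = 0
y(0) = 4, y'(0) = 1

General solution: y = C₁e^x + C₂e^(-x)
Applying ICs: C₁ = 5/2, C₂ = 3/2
Particular solution: y = (5/2)e^x + (3/2)e^(-x)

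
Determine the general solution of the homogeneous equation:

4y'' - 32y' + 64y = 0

Characteristic equation: 4r² - 32r + 64 = 0
Divide by 4: r² - 8r + 16 = 0
Factored: (r - 4)² = 0
Repeated root: r = 4
General solution: y = (C₁ + C₂x)e^(4x)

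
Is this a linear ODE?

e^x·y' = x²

Yes. Linear (y and its derivatives appear to the first power only, no products of y terms)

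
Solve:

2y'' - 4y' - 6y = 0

Characteristic equation: 2r² - 4r - 6 = 0
Divide by 2: r² - 2r - 3 = 0
Roots: r = 3, -1 (distinct real)
General solution: y = C₁e^(3x) + C₂e^(-x)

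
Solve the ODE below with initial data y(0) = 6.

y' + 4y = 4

General solution: y = 1 + Ce^(-4x)
Applying y(0) = 6: C = 6 - 1 = 5
Particular solution: y = 1 + 5e^(-4x)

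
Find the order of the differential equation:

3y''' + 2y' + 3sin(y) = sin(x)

The order is 3 (highest derivative is of order 3).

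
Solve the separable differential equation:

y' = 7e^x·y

Separating variables and integrating:
ln|y| = 7e^x + C

General solution: y = Ce^(7e^x)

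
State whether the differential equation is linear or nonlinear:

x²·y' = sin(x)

Linear (y and its derivatives appear to the first power only, no products of y terms)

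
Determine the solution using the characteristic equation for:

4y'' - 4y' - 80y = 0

Characteristic equation: 4r² - 4r - 80 = 0
Divide by 4: r² - r - 20 = 0
Roots: r = 5, -4 (distinct real)
General solution: y = C₁e^(5x) + C₂e^(-4x)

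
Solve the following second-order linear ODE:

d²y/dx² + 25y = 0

Characteristic equation: r² + 25 = 0
Roots: r = ±5i (complex conjugates)
General solution: y = C₁cos(5x) + C₂sin(5x)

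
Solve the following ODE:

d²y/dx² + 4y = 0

Characteristic equation: r² + 4 = 0
Roots: r = ±2i (complex conjugates)
General solution: y = C₁cos(2x) + C₂sin(2x)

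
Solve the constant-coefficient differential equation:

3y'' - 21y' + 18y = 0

Characteristic equation: 3r² - 21r + 18 = 0
Divide by 3: r² - 7r + 6 = 0
Roots: r = 1, 6 (distinct real)
General solution: y = C₁e^x + C₂e^(6x)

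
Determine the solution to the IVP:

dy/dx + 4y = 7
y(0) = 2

General solution: y = 7/4 + Ce^(-4x)
Applying y(0) = 2: C = 2 - 7/4 = 1/4
Particular solution: y = 7/4 + (1/4)e^(-4x)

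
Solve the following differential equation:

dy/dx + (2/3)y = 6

Using integrating factor method:

General solution: y = 9 + Ce^(-2x/3)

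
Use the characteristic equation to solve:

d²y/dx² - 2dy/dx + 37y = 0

Characteristic equation: r² - 2r + 37 = 0
Roots: r = 1 ± 6i (complex conjugates)
General solution: y = e^x(C₁cos(6x) + C₂sin(6x))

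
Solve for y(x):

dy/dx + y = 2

Using integrating factor method:

General solution: y = 2 + Ce^(-x)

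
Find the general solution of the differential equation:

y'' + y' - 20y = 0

Characteristic equation: r² + r - 20 = 0
Roots: r = 4, -5 (distinct real)
General solution: y = C₁e^(4x) + C₂e^(-5x)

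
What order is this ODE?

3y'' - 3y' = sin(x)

The order is 2 (highest derivative is of order 2).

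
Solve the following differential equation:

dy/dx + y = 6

Using integrating factor method:

General solution: y = 6 + Ce^(-x)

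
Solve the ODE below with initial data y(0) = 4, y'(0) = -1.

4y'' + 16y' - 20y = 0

General solution: y = C₁e^x + C₂e^(-5x)
Applying ICs: C₁ = 19/6, C₂ = 5/6
Particular solution: y = (19/6)e^x + (5/6)e^(-5x)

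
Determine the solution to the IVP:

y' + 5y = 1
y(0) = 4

General solution: y = 1/5 + Ce^(-5x)
Applying y(0) = 4: C = 4 - 1/5 = 19/5
Particular solution: y = 1/5 + (19/5)e^(-5x)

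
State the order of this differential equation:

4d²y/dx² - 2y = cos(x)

The order is 2 (highest derivative is of order 2).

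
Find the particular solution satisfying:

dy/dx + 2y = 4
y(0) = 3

General solution: y = 2 + Ce^(-2x)
Applying y(0) = 3: C = 3 - 2 = 1
Particular solution: y = 2 + e^(-2x)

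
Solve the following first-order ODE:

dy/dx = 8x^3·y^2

Separating variables and integrating:
-1/y = 2x^4 + C

General solution: y^-1 = -2x^4 + C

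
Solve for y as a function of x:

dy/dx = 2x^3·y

Separating variables and integrating:
ln|y| = x^4/2 + C

General solution: y = Ce^(x^4/2)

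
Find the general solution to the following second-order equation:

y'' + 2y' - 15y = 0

Characteristic equation: r² + 2r - 15 = 0
Roots: r = 3, -5 (distinct real)
General solution: y = C₁e^(3x) + C₂e^(-5x)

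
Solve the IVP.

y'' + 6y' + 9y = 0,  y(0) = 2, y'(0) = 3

General solution: y = (C₁ + C₂x)e^(-3x)
Repeated root r = -3
Applying ICs: C₁ = 2, C₂ = 9
Particular solution: y = (2 + 9x)e^(-3x)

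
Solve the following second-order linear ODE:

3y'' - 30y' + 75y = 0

Characteristic equation: 3r² - 30r + 75 = 0
Divide by 3: r² - 10r + 25 = 0
Factored: (r - 5)² = 0
Repeated root: r = 5
General solution: y = (C₁ + C₂x)e^(5x)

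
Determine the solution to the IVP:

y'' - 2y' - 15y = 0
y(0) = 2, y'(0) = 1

General solution: y = C₁e^(5x) + C₂e^(-3x)
Applying ICs: C₁ = 7/8, C₂ = 9/8
Particular solution: y = (7/8)e^(5x) + (9/8)e^(-3x)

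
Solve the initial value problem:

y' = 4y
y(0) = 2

General solution: y = Ce^(4x)
Applying IC y(0) = 2:
Particular solution: y = 2e^(4x)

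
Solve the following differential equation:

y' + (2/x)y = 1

Using integrating factor method:

General solution: y = (1/3)x + Cx^(-2)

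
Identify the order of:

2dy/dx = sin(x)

The order is 1 (highest derivative is of order 1).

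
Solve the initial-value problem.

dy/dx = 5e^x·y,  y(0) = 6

General solution: y = Ce^(5e^x)
Applying IC y(0) = 6:
Particular solution: y = 6e^(5(e^x - 1))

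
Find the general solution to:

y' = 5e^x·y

Separating variables and integrating:
ln|y| = 5e^x + C

General solution: y = Ce^(5e^x)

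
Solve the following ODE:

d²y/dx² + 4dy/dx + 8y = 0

Characteristic equation: r² + 4r + 8 = 0
Roots: r = -2 ± 2i (complex conjugates)
General solution: y = e^(-2x)(C₁cos(2x) + C₂sin(2x))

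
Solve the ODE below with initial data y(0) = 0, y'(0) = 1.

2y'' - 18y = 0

General solution: y = C₁e^(3x) + C₂e^(-3x)
Applying ICs: C₁ = 1/6, C₂ = -1/6
Particular solution: y = (1/6)e^(3x) - (1/6)e^(-3x)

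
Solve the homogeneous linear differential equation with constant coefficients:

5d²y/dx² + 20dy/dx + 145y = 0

Characteristic equation: 5r² + 20r + 145 = 0
Divide by 5: r² + 4r + 29 = 0
Roots: r = -2 ± 5i (complex conjugates)
General solution: y = e^(-2x)(C₁cos(5x) + C₂sin(5x))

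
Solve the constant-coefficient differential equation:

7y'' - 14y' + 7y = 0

Characteristic equation: 7r² - 14r + 7 = 0
Divide by 7: r² - 2r + 1 = 0
Factored: (r - 1)² = 0
Repeated root: r = 1
General solution: y = (C₁ + C₂x)e^x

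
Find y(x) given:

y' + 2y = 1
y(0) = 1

General solution: y = 1/2 + Ce^(-2x)
Applying y(0) = 1: C = 1 - 1/2 = 1/2
Particular solution: y = 1/2 + (1/2)e^(-2x)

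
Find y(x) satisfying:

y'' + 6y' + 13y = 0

Characteristic equation: r² + 6r + 13 = 0
Roots: r = -3 ± 2i (complex conjugates)
General solution: y = e^(-3x)(C₁cos(2x) + C₂sin(2x))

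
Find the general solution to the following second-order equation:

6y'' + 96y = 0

Characteristic equation: 6r² + 96 = 0
Divide by 6: r² + 16 = 0
Roots: r = ±4i (complex conjugates)
General solution: y = C₁cos(4x) + C₂sin(4x)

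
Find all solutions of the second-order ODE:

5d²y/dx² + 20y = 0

Characteristic equation: 5r² + 20 = 0
Divide by 5: r² + 4 = 0
Roots: r = ±2i (complex conjugates)
General solution: y = C₁cos(2x) + C₂sin(2x)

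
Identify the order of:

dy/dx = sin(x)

The order is 1 (highest derivative is of order 1).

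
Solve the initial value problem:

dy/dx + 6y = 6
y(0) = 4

General solution: y = 1 + Ce^(-6x)
Applying y(0) = 4: C = 4 - 1 = 3
Particular solution: y = 1 + 3e^(-6x)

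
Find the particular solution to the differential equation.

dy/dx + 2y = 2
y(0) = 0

General solution: y = 1 + Ce^(-2x)
Applying y(0) = 0: C = 0 - 1 = -1
Particular solution: y = 1 - e^(-2x)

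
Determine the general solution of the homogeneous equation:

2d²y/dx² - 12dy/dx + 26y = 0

Characteristic equation: 2r² - 12r + 26 = 0
Divide by 2: r² - 6r + 13 = 0
Roots: r = 3 ± 2i (complex conjugates)
General solution: y = e^(3x)(C₁cos(2x) + C₂sin(2x))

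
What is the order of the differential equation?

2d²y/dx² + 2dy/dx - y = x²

The order is 2 (highest derivative is of order 2).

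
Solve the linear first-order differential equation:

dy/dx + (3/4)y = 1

Using integrating factor method:

General solution: y = 4/3 + Ce^(-3x/4)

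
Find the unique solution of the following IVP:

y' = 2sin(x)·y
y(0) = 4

General solution: y = Ce^(-2cos(x))
Applying IC y(0) = 4:
Particular solution: y = 4e^(2(1-cos(x)))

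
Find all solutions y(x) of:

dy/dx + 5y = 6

Using integrating factor method:

General solution: y = 6/5 + Ce^(-5x)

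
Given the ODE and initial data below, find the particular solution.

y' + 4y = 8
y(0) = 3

General solution: y = 2 + Ce^(-4x)
Applying y(0) = 3: C = 3 - 2 = 1
Particular solution: y = 2 + e^(-4x)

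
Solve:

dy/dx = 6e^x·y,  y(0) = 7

General solution: y = Ce^(6e^x)
Applying IC y(0) = 7:
Particular solution: y = 7e^(6(e^x - 1))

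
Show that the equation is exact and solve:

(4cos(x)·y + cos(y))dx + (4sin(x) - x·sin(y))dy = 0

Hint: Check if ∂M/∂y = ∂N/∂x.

Verify exactness: ∂M/∂y = ∂N/∂x ✓
Find F(x,y) such that ∂F/∂x = M, ∂F/∂y = N
Solution: 4sin(x)·y + x·cos(y) = C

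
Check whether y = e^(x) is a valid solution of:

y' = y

Verification:
y = e^(x)
y' = e^(x)
y = e^(x)
y' = y ✓

Yes, it is a solution.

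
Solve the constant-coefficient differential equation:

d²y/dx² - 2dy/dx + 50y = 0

Characteristic equation: r² - 2r + 50 = 0
Roots: r = 1 ± 7i (complex conjugates)
General solution: y = e^x(C₁cos(7x) + C₂sin(7x))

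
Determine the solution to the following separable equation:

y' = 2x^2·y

Separating variables and integrating:
ln|y| = 2x^3/3 + C

General solution: y = Ce^(2x^3/3)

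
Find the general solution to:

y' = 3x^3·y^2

Separating variables and integrating:
-1/y = 3x^4/4 + C

General solution: y^-1 = (-3/4)x^4 + C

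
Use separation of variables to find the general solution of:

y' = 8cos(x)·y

Separating variables and integrating:
ln|y| = 8sin(x) + C

General solution: y = Ce^(8sin(x))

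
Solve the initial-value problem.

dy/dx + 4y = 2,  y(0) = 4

General solution: y = 1/2 + Ce^(-4x)
Applying y(0) = 4: C = 4 - 1/2 = 7/2
Particular solution: y = 1/2 + (7/2)e^(-4x)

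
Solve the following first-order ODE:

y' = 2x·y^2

Separating variables and integrating:
-1/y = x^2 + C

General solution: y^-1 = -x^2 + C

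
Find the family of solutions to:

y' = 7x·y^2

Separating variables and integrating:
-1/y = 7x^2/2 + C

General solution: y^-1 = (-7/2)x^2 + C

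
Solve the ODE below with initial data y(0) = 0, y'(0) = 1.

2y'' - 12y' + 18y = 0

General solution: y = (C₁ + C₂x)e^(3x)
Repeated root r = 3
Applying ICs: C₁ = 0, C₂ = 1
Particular solution: y = xe^(3x)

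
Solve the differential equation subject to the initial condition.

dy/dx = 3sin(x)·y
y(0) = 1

General solution: y = Ce^(-3cos(x))
Applying IC y(0) = 1:
Particular solution: y = e^(3(1-cos(x)))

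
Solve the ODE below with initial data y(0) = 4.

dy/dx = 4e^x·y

General solution: y = Ce^(4e^x)
Applying IC y(0) = 4:
Particular solution: y = 4e^(4(e^x - 1))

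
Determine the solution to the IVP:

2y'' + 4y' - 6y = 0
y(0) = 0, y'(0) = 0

General solution: y = C₁e^x + C₂e^(-3x)
Applying ICs: C₁ = 0, C₂ = 0
Particular solution: y = 0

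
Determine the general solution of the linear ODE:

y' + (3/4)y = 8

Using integrating factor method:

General solution: y = 32/3 + Ce^(-3x/4)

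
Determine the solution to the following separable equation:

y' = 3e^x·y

Separating variables and integrating:
ln|y| = 3e^x + C

General solution: y = Ce^(3e^x)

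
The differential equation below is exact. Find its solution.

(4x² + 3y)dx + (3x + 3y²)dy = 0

Verify exactness: ∂M/∂y = ∂N/∂x ✓
Find F(x,y) such that ∂F/∂x = M, ∂F/∂y = N
Solution: 4x³/3 + 3xy + y³ = C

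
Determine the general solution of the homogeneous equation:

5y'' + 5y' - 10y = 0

Characteristic equation: 5r² + 5r - 10 = 0
Divide by 5: r² + r - 2 = 0
Roots: r = 1, -2 (distinct real)
General solution: y = C₁e^x + C₂e^(-2x)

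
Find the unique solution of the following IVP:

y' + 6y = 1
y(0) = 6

General solution: y = 1/6 + Ce^(-6x)
Applying y(0) = 6: C = 6 - 1/6 = 35/6
Particular solution: y = 1/6 + (35/6)e^(-6x)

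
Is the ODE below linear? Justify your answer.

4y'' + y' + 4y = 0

Yes. Linear (y and its derivatives appear to the first power only, no products of y terms)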